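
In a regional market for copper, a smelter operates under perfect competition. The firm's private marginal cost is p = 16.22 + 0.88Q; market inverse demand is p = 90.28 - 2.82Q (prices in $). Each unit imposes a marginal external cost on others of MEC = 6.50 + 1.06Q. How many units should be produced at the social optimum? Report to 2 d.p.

Social marginal cost = private MC + MEC = 22.72 + 1.94Q.
Set SMC = demand: 22.72 + 1.94Q = 90.28 - 2.82Q → Q* = 14.1933.

Q* = 14.19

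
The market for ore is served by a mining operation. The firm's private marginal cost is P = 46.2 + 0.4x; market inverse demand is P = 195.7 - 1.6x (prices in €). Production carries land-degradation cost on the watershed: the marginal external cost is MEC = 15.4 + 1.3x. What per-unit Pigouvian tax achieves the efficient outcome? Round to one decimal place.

Social marginal cost = private MC + MEC = 61.6 + 1.7x.
Set SMC = demand: 61.6 + 1.7x = 195.7 - 1.6x → x* = 40.6364.
The Pigouvian tax equals MEC at x*: 15.4 + 1.3×40.6364 = 68.2273.

tax = €68.2 per unit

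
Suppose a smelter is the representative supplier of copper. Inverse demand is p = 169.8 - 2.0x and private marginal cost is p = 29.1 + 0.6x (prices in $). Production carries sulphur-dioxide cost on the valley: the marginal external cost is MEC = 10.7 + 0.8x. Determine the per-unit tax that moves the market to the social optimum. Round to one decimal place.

tax = $41.3 per unit

Social marginal cost = private MC + MEC = 39.8 + 1.4x.
Set SMC = demand: 39.8 + 1.4x = 169.8 - 2.0x → x* = 38.2353.
The Pigouvian tax equals MEC at x*: 10.7 + 0.8×38.2353 = 41.2882.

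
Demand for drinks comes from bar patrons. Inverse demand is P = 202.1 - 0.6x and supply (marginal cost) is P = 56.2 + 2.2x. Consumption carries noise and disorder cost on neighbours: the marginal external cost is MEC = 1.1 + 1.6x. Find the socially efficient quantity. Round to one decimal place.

x* = 32.9

Social marginal benefit = demand − MEC = 201.0 - 2.2x.
Set SMB = MC: 201.0 - 2.2x = 56.2 + 2.2x → x* = 32.9091.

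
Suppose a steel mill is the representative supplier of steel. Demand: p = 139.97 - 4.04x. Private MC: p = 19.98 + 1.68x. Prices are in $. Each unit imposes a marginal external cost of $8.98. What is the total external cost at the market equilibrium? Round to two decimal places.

$188.38

Market equilibrium (private): 19.98 + 1.68x = 139.97 - 4.04x → x_m = 20.9773.
Total external cost = MEC × x_m = 8.98 × 20.9773 = 188.3762.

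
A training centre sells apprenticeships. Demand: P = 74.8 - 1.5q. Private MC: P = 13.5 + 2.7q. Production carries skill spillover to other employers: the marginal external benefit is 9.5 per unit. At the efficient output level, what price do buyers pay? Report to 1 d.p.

P = 49.5

Social marginal cost = private MC − MEB = 4.0 + 2.7q.
Set SMC = demand: 4.0 + 2.7q = 74.8 - 1.5q → q* = 16.8571.
Consumer price on the demand curve at q*: 74.8 − 1.5×16.8571 = 49.5144.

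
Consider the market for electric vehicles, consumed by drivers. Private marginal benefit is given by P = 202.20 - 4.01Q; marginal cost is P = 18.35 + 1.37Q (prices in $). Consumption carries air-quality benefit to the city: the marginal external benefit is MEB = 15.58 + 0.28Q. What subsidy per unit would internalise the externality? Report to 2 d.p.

Social marginal benefit = demand + MEB = 217.78 - 3.73Q.
Set SMB = MC: 217.78 - 3.73Q = 18.35 + 1.37Q → Q* = 39.1039.
The Pigouvian subsidy equals MEB at Q*: 15.58 + 0.28×39.1039 = 26.5291.

subsidy = $26.53 per unit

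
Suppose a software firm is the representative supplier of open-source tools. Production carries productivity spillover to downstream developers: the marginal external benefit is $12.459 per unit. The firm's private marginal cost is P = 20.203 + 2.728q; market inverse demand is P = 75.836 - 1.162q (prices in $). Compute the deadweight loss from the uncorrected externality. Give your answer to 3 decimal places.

Market equilibrium (private): 20.203 + 2.728q = 75.836 - 1.162q → q_m = 14.3015.
Social marginal cost = private MC − MEB = 7.744 + 2.728q.
Set SMC = demand: 7.744 + 2.728q = 75.836 - 1.162q → q* = 17.5044.
Height of the DWL triangle at q_m is demand(q_m) − SMC(q_m) = MEB(q_m) = 12.4590.
DWL = ½ × 3.2029 × 12.4590 = 19.9525.

DWL = $19.952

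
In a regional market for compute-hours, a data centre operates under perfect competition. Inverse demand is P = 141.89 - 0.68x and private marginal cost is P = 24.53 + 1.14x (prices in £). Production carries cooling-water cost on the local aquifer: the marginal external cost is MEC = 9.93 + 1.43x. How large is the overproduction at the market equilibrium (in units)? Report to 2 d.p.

Market equilibrium (private): 24.53 + 1.14x = 141.89 - 0.68x → x_m = 64.4835.
Social marginal cost = private MC + MEC = 34.46 + 2.57x.
Set SMC = demand: 34.46 + 2.57x = 141.89 - 0.68x → x* = 33.0554.
Gap = |64.4835 − 33.0554| = 31.4281.

31.43 units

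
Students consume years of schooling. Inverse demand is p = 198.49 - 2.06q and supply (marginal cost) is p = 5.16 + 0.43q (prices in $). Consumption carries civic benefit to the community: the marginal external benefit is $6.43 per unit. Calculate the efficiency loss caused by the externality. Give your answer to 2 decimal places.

Market equilibrium (private): 5.16 + 0.43q = 198.49 - 2.06q → q_m = 77.6426.
Social marginal benefit = demand + MEB = 204.92 - 2.06q.
Set SMB = MC: 204.92 - 2.06q = 5.16 + 0.43q → q* = 80.2249.
Between q* and q_m the wedge SMB − MC runs linearly from 0 to MEB(q_m), so the loss is a triangle.
DWL = ½ × 2.5823 × 6.4300 = 8.3021.

DWL = $8.30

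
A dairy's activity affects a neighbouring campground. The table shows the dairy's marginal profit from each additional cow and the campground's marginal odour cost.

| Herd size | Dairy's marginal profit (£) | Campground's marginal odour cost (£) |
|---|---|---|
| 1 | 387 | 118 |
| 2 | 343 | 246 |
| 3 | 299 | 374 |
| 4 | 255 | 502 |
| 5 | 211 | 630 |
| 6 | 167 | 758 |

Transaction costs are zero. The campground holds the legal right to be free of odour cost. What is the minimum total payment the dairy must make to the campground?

£364

Efficient level: marginal profit ≥ marginal odour cost through level 2, so k* = 2.
With the campground holding the right, the dairy must at least compensate total damage at k*: 118 + 246 = 364.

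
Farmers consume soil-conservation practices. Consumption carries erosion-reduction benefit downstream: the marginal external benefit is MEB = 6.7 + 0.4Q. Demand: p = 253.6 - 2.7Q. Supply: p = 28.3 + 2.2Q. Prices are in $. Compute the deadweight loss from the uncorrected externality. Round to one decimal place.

DWL = $70.0

Market equilibrium (private): 28.3 + 2.2Q = 253.6 - 2.7Q → Q_m = 45.9796.
Social marginal benefit = demand + MEB = 260.3 - 2.3Q.
Set SMB = MC: 260.3 - 2.3Q = 28.3 + 2.2Q → Q* = 51.5556.
Between Q* and Q_m the wedge SMB − MC runs linearly from 0 to MEB(Q_m), so the loss is a triangle.
DWL = ½ × 5.5760 × 25.0918 = 69.9559.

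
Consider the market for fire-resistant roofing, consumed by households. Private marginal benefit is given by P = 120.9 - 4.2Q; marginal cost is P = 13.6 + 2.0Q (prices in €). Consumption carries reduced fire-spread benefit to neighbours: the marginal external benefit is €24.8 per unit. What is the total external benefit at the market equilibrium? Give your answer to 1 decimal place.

Market equilibrium (private): 13.6 + 2.0Q = 120.9 - 4.2Q → Q_m = 17.3065.
Total external benefit = MEB × Q_m = 24.8 × 17.3065 = 429.2012.

€429.2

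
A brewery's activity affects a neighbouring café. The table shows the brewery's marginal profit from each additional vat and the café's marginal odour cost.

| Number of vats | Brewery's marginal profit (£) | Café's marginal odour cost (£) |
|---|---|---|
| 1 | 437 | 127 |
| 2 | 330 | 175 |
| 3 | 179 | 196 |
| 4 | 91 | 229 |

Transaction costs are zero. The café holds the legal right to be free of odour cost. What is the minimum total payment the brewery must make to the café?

Efficient level: marginal profit ≥ marginal odour cost through level 2, so k* = 2.
With the café holding the right, the brewery must at least compensate total damage at k*: 127 + 175 = 302.

£302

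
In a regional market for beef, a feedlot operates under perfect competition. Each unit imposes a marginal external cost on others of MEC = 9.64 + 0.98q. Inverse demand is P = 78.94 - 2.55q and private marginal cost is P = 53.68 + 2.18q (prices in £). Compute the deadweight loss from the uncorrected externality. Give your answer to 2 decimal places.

DWL = £19.37

Market equilibrium (private): 53.68 + 2.18q = 78.94 - 2.55q → q_m = 5.3404.
Social marginal cost = private MC + MEC = 63.32 + 3.16q.
Set SMC = demand: 63.32 + 3.16q = 78.94 - 2.55q → q* = 2.7356.
Between q* and q_m the wedge SMC − demand runs linearly from 0 to MEC(q_m), so the loss is a triangle.
DWL = ½ × 2.6048 × 14.8736 = 19.3714.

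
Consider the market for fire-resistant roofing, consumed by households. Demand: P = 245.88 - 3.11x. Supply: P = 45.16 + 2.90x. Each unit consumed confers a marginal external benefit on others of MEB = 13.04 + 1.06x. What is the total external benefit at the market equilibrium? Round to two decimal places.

Market equilibrium (private): 45.16 + 2.90x = 245.88 - 3.11x → x_m = 33.3977.
Total external benefit = ∫₀^{x_m} (13.04 + 1.06x) dx = 13.04×33.3977 + ½×1.06×33.3977² = 1026.6714.

1026.67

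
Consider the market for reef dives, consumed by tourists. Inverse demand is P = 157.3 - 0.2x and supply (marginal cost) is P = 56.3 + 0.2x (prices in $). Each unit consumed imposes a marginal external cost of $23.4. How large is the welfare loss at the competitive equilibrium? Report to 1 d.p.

Market equilibrium (private): 56.3 + 0.2x = 157.3 - 0.2x → x_m = 252.5000.
Social marginal benefit = demand − MEC = 133.9 - 0.2x.
Set SMB = MC: 133.9 - 0.2x = 56.3 + 0.2x → x* = 194.0000.
The welfare-loss triangle has base |x_m − x*| and height MEC(x_m) (the vertical gap between SMB and MC is zero at x* and MEC at x_m).
DWL = ½ × 58.5000 × 23.4000 = 684.4500.

DWL = $684.5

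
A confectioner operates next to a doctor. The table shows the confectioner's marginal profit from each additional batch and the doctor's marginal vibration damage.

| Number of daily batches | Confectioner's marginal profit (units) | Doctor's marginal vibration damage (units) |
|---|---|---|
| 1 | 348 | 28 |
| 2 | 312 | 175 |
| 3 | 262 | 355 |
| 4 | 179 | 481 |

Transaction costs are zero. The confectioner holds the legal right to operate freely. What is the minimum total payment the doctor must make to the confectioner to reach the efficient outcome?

Left alone the confectioner would choose level 4 (marginal profit stays positive).
Efficient level: k* = 2 (marginal profit ≥ marginal vibration damage through 2).
The doctor must at least cover the confectioner's forgone profit from cutting 4→2: 262 + 179 = 441.

441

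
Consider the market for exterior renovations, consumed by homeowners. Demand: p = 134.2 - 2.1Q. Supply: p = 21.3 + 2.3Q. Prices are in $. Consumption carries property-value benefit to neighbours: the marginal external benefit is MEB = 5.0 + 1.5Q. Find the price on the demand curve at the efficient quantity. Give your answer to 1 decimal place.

Social marginal benefit = demand + MEB = 139.2 - 0.6Q.
Set SMB = MC: 139.2 - 0.6Q = 21.3 + 2.3Q → Q* = 40.6552.
Consumer price on the demand curve at Q*: 134.2 − 2.1×40.6552 = 48.8241.

P = $48.8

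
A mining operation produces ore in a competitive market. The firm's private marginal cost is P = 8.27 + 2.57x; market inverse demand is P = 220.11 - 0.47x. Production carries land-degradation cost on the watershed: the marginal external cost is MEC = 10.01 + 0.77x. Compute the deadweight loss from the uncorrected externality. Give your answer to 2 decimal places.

Market equilibrium (private): 8.27 + 2.57x = 220.11 - 0.47x → x_m = 69.6842.
Social marginal cost = private MC + MEC = 18.28 + 3.34x.
Set SMC = demand: 18.28 + 3.34x = 220.11 - 0.47x → x* = 52.9738.
The loss is the area between SMC and demand from x* to x_m; with linear curves that's a triangle of height MEC(x_m).
DWL = ½ × 16.7104 × 63.6668 = 531.9488.

DWL = 531.95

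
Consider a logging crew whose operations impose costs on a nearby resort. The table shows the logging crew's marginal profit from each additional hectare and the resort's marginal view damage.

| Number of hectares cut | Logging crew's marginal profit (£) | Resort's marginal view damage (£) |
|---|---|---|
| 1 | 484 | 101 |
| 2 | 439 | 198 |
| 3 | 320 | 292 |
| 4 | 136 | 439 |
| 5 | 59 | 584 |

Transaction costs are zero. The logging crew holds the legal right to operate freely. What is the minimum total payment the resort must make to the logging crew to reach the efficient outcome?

£195

Left alone the logging crew would choose level 5 (marginal profit stays positive).
Efficient level: k* = 3 (marginal profit ≥ marginal view damage through 3).
The resort must at least cover the logging crew's forgone profit from cutting 5→3: 136 + 59 = 195.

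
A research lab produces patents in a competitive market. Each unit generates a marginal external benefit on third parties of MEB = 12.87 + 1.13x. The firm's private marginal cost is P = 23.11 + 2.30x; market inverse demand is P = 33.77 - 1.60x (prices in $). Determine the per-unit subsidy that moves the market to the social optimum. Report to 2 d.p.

Social marginal cost = private MC − MEB = 10.24 + 1.17x.
Set SMC = demand: 10.24 + 1.17x = 33.77 - 1.60x → x* = 8.4946.
The Pigouvian subsidy equals MEB at x*: 12.87 + 1.13×8.4946 = 22.4689.

subsidy = $22.47 per unit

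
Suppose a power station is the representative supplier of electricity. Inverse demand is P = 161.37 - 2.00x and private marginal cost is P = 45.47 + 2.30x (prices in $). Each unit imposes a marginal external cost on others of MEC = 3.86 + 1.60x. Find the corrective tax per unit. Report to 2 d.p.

Social marginal cost = private MC + MEC = 49.33 + 3.90x.
Set SMC = demand: 49.33 + 3.90x = 161.37 - 2.00x → x* = 18.9898.
The Pigouvian tax equals MEC at x*: 3.86 + 1.60×18.9898 = 34.2437.

tax = $34.24 per unit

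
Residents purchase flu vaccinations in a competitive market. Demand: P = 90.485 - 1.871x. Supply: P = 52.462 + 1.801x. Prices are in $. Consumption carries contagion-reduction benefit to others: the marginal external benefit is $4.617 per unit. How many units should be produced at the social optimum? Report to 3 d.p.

Social marginal benefit = demand + MEB = 95.102 - 1.871x.
Set SMB = MC: 95.102 - 1.871x = 52.462 + 1.801x → x* = 11.6122.

x* = 11.612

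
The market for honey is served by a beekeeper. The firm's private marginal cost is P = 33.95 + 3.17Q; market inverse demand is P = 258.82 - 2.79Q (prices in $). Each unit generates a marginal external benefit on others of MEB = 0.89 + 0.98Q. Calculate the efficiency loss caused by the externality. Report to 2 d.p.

DWL = $143.95

Market equilibrium (private): 33.95 + 3.17Q = 258.82 - 2.79Q → Q_m = 37.7299.
Social marginal cost = private MC − MEB = 33.06 + 2.19Q.
Set SMC = demand: 33.06 + 2.19Q = 258.82 - 2.79Q → Q* = 45.3333.
The loss is the area between SMC and demand from Q* to Q_m; with linear curves that's a triangle of height MEB(Q_m).
DWL = ½ × 7.6034 × 37.8653 = 143.9525.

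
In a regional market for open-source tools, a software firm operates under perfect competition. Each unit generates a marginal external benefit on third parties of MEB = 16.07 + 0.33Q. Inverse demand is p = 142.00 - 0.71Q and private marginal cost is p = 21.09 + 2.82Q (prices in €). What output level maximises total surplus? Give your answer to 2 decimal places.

Social marginal cost = private MC − MEB = 5.02 + 2.49Q.
Set SMC = demand: 5.02 + 2.49Q = 142.00 - 0.71Q → Q* = 42.8063.

Q* = 42.81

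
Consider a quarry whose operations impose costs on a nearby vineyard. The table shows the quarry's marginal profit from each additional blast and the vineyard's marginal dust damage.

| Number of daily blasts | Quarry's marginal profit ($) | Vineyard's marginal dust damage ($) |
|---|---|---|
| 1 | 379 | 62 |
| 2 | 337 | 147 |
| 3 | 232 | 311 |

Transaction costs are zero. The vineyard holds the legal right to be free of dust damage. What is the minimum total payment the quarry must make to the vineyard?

$209

Efficient level: marginal profit ≥ marginal dust damage through level 2, so k* = 2.
With the vineyard holding the right, the quarry must at least compensate total damage at k*: 62 + 147 = 209.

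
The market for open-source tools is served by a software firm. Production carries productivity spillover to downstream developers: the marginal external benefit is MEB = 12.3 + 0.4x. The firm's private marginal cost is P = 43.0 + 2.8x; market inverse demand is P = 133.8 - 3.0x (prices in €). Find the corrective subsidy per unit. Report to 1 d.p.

subsidy = €19.9 per unit

Social marginal cost = private MC − MEB = 30.7 + 2.4x.
Set SMC = demand: 30.7 + 2.4x = 133.8 - 3.0x → x* = 19.0926.
The Pigouvian subsidy equals MEB at x*: 12.3 + 0.4×19.0926 = 19.9370.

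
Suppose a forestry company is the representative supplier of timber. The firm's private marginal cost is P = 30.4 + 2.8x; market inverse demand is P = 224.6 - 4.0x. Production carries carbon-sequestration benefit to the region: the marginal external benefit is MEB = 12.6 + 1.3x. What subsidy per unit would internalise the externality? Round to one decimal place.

Social marginal cost = private MC − MEB = 17.8 + 1.5x.
Set SMC = demand: 17.8 + 1.5x = 224.6 - 4.0x → x* = 37.6000.
The Pigouvian subsidy equals MEB at x*: 12.6 + 1.3×37.6000 = 61.4800.

subsidy = 61.5 per unit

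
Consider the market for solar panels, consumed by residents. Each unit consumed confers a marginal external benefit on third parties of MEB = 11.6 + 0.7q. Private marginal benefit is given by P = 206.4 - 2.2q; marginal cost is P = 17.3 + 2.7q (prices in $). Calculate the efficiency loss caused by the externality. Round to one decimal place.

Market equilibrium (private): 17.3 + 2.7q = 206.4 - 2.2q → q_m = 38.5918.
Social marginal benefit = demand + MEB = 218.0 - 1.5q.
Set SMB = MC: 218.0 - 1.5q = 17.3 + 2.7q → q* = 47.7857.
Between q* and q_m the wedge SMB − MC runs linearly from 0 to MEB(q_m), so the loss is a triangle.
DWL = ½ × 9.1939 × 38.6143 = 177.5080.

DWL = $177.5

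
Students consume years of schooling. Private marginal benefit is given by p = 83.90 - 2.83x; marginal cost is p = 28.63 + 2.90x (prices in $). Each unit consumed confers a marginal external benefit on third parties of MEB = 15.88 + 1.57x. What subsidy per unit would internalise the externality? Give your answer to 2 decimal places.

subsidy = $42.73 per unit

Social marginal benefit = demand + MEB = 99.78 - 1.26x.
Set SMB = MC: 99.78 - 1.26x = 28.63 + 2.90x → x* = 17.1034.
The Pigouvian subsidy equals MEB at x*: 15.88 + 1.57×17.1034 = 42.7323.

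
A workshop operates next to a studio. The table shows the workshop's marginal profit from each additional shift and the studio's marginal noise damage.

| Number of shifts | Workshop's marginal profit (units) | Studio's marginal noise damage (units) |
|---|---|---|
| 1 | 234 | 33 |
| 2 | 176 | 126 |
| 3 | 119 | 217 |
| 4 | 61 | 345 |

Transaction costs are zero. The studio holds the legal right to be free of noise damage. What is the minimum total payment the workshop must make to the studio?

159

Efficient level: marginal profit ≥ marginal noise damage through level 2, so k* = 2.
With the studio holding the right, the workshop must at least compensate total damage at k*: 33 + 126 = 159.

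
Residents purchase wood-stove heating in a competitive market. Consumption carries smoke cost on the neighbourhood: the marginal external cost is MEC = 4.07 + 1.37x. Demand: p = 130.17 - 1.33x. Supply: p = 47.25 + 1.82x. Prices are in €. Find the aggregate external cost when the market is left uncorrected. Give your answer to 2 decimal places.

€581.80

Market equilibrium (private): 47.25 + 1.82x = 130.17 - 1.33x → x_m = 26.3238.
Total external cost = ∫₀^{x_m} (4.07 + 1.37x) dx = 4.07×26.3238 + ½×1.37×26.3238² = 581.8034.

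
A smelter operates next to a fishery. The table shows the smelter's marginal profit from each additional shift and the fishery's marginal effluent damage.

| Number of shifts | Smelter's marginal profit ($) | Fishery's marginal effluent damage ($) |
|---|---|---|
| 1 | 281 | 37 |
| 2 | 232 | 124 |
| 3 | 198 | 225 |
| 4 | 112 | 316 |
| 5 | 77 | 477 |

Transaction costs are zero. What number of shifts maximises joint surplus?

2

Bargaining reaches the level where marginal profit last exceeds marginal effluent damage.
That holds through level 2 (232 ≥ 124) but not at 3 (198 < 225).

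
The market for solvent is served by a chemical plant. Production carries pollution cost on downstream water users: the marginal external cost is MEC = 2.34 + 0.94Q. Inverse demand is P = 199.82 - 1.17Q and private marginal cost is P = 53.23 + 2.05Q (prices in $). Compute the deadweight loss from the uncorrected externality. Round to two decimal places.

Market equilibrium (private): 53.23 + 2.05Q = 199.82 - 1.17Q → Q_m = 45.5248.
Social marginal cost = private MC + MEC = 55.57 + 2.99Q.
Set SMC = demand: 55.57 + 2.99Q = 199.82 - 1.17Q → Q* = 34.6755.
Height of the DWL triangle at Q_m is SMC(Q_m) − demand(Q_m) = MEC(Q_m) = 45.1334.
DWL = ½ × 10.8493 × 45.1334 = 244.8329.

DWL = $244.83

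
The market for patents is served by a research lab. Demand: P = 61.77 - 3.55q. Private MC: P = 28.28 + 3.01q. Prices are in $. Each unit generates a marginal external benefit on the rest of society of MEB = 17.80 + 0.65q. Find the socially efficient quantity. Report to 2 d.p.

q* = 8.68

Social marginal cost = private MC − MEB = 10.48 + 2.36q.
Set SMC = demand: 10.48 + 2.36q = 61.77 - 3.55q → q* = 8.6785.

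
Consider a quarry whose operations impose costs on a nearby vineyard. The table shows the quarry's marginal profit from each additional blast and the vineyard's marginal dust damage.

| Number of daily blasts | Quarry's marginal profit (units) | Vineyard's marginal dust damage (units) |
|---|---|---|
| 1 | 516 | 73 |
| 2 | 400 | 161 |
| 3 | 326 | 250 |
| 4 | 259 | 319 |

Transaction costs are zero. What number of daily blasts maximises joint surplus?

3

Bargaining reaches the level where marginal profit last exceeds marginal dust damage.
That holds through level 3 (326 ≥ 250) but not at 4 (259 < 319).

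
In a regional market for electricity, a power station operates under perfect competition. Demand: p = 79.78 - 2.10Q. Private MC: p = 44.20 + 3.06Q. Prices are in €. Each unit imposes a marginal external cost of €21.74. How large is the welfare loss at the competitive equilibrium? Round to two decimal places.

DWL = €45.80

Market equilibrium (private): 44.20 + 3.06Q = 79.78 - 2.10Q → Q_m = 6.8953.
Social marginal cost = private MC + MEC = 65.94 + 3.06Q.
Set SMC = demand: 65.94 + 3.06Q = 79.78 - 2.10Q → Q* = 2.6822.
The welfare-loss triangle has base |Q_m − Q*| and height MEC(Q_m) (the vertical gap between SMC and demand is zero at Q* and MEC at Q_m).
DWL = ½ × 4.2131 × 21.7400 = 45.7964.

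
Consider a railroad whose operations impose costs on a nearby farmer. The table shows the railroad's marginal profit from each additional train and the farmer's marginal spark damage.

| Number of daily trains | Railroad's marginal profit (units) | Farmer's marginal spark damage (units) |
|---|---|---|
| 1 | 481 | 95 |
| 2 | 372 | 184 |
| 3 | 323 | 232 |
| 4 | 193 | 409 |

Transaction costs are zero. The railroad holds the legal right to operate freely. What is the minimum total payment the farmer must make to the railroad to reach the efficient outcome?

Left alone the railroad would choose level 4 (marginal profit stays positive).
Efficient level: k* = 3 (marginal profit ≥ marginal spark damage through 3).
The farmer must at least cover the railroad's forgone profit from cutting 4→3: 193 = 193.

193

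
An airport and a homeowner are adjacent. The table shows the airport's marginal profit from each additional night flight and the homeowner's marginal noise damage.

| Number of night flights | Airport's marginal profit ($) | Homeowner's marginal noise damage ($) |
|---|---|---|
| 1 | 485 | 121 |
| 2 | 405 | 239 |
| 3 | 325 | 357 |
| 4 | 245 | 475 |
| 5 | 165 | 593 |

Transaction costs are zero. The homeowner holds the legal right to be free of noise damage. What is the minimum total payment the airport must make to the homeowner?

Efficient level: marginal profit ≥ marginal noise damage through level 2, so k* = 2.
With the homeowner holding the right, the airport must at least compensate total damage at k*: 121 + 239 = 360.

$360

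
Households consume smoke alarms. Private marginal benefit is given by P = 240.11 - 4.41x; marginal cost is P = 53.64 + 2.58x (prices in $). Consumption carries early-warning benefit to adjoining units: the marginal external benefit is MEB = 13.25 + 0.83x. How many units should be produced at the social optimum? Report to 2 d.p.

x* = 32.42

Social marginal benefit = demand + MEB = 253.36 - 3.58x.
Set SMB = MC: 253.36 - 3.58x = 53.64 + 2.58x → x* = 32.4221.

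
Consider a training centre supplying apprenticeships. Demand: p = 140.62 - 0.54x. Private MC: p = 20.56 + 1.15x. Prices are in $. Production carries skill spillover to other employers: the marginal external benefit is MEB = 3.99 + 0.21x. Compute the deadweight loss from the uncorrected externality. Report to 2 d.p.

Market equilibrium (private): 20.56 + 1.15x = 140.62 - 0.54x → x_m = 71.0414.
Social marginal cost = private MC − MEB = 16.57 + 0.94x.
Set SMC = demand: 16.57 + 0.94x = 140.62 - 0.54x → x* = 83.8176.
Height of the DWL triangle at x_m is demand(x_m) − SMC(x_m) = MEB(x_m) = 18.9087.
DWL = ½ × 12.7762 × 18.9087 = 120.7907.

DWL = $120.79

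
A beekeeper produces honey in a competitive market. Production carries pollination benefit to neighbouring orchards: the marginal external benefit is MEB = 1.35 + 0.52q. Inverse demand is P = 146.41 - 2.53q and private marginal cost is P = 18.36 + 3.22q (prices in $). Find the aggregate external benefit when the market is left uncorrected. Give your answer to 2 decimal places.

$159.01

Market equilibrium (private): 18.36 + 3.22q = 146.41 - 2.53q → q_m = 22.2696.
Total external benefit = ∫₀^{q_m} (1.35 + 0.52q) dq = 1.35×22.2696 + ½×0.52×22.2696² = 159.0071.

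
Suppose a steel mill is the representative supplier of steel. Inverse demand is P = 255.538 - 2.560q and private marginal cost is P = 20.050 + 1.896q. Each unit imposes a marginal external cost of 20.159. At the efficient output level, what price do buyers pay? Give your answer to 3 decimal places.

P = 131.830

Social marginal cost = private MC + MEC = 40.209 + 1.896q.
Set SMC = demand: 40.209 + 1.896q = 255.538 - 2.560q → q* = 48.3234.
Consumer price on the demand curve at q*: 255.538 − 2.560×48.3234 = 131.8301.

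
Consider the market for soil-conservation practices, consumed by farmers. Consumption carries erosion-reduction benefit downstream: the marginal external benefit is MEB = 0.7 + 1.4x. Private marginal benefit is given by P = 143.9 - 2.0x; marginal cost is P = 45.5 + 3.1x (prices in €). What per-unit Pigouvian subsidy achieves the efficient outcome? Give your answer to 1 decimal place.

subsidy = €38.2 per unit

Social marginal benefit = demand + MEB = 144.6 - 0.6x.
Set SMB = MC: 144.6 - 0.6x = 45.5 + 3.1x → x* = 26.7838.
The Pigouvian subsidy equals MEB at x*: 0.7 + 1.4×26.7838 = 38.1973.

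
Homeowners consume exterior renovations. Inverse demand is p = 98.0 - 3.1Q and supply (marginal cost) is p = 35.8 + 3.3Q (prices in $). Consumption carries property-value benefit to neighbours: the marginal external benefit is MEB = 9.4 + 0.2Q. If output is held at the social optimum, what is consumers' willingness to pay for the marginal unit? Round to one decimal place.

Social marginal benefit = demand + MEB = 107.4 - 2.9Q.
Set SMB = MC: 107.4 - 2.9Q = 35.8 + 3.3Q → Q* = 11.5484.
Consumer price on the demand curve at Q*: 98.0 − 3.1×11.5484 = 62.2000.

P = $62.2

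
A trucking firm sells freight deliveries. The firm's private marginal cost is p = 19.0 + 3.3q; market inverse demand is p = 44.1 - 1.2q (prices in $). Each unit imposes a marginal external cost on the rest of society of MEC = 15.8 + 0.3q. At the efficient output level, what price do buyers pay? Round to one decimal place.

Social marginal cost = private MC + MEC = 34.8 + 3.6q.
Set SMC = demand: 34.8 + 3.6q = 44.1 - 1.2q → q* = 1.9375.
Consumer price on the demand curve at q*: 44.1 − 1.2×1.9375 = 41.7750.

P = $41.8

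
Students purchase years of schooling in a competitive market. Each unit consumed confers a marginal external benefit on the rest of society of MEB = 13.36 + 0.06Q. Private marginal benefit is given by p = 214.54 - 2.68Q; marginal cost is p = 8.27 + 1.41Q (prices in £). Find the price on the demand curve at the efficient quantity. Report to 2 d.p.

Social marginal benefit = demand + MEB = 227.90 - 2.62Q.
Set SMB = MC: 227.90 - 2.62Q = 8.27 + 1.41Q → Q* = 54.4988.
Consumer price on the demand curve at Q*: 214.54 − 2.68×54.4988 = 68.4832.

P = £68.48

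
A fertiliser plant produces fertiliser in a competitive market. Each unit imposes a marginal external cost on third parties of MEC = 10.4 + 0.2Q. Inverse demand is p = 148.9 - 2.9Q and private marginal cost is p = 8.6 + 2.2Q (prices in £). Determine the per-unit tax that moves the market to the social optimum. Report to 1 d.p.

Social marginal cost = private MC + MEC = 19.0 + 2.4Q.
Set SMC = demand: 19.0 + 2.4Q = 148.9 - 2.9Q → Q* = 24.5094.
The Pigouvian tax equals MEC at Q*: 10.4 + 0.2×24.5094 = 15.3019.

tax = £15.3 per unit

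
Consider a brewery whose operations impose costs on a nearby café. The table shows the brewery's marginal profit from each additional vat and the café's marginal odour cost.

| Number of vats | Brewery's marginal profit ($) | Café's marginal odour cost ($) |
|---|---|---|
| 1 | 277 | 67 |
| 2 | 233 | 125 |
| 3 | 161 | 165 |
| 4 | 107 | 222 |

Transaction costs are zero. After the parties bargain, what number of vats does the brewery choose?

Bargaining reaches the level where marginal profit last exceeds marginal odour cost.
That holds through level 2 (233 ≥ 125) but not at 3 (161 < 165).

2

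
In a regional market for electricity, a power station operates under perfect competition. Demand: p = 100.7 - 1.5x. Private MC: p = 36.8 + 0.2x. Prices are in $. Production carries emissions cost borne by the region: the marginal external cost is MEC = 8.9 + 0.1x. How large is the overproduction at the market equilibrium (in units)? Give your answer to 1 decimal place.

Market equilibrium (private): 36.8 + 0.2x = 100.7 - 1.5x → x_m = 37.5882.
Social marginal cost = private MC + MEC = 45.7 + 0.3x.
Set SMC = demand: 45.7 + 0.3x = 100.7 - 1.5x → x* = 30.5556.
Gap = |37.5882 − 30.5556| = 7.0326.

7.0 units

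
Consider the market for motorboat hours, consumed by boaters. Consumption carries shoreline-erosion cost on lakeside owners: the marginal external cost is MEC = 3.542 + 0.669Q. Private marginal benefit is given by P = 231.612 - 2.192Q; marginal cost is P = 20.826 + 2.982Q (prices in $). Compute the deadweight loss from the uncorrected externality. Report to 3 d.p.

DWL = $81.160

Market equilibrium (private): 20.826 + 2.982Q = 231.612 - 2.192Q → Q_m = 40.7395.
Social marginal benefit = demand − MEC = 228.070 - 2.861Q.
Set SMB = MC: 228.070 - 2.861Q = 20.826 + 2.982Q → Q* = 35.4688.
Between Q* and Q_m the wedge MC − SMB runs linearly from 0 to MEC(Q_m), so the loss is a triangle.
DWL = ½ × 5.2707 × 30.7967 = 81.1601.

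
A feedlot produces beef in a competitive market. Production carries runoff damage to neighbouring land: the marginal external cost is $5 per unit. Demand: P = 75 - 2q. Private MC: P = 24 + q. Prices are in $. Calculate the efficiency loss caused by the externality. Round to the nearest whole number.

Market equilibrium (private): 24 + q = 75 - 2q → q_m = 17.0000.
Social marginal cost = private MC + MEC = 29 + q.
Set SMC = demand: 29 + q = 75 - 2q → q* = 15.3333.
The welfare-loss triangle has base |q_m − q*| and height MEC(q_m) (the vertical gap between SMC and demand is zero at q* and MEC at q_m).
DWL = ½ × 1.6667 × 5.0000 = 4.1668.

DWL = $4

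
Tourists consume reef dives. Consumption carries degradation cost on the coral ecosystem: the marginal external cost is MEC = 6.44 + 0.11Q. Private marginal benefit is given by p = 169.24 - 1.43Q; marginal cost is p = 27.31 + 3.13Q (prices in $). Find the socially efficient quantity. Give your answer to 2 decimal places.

Q* = 29.01

Social marginal benefit = demand − MEC = 162.80 - 1.54Q.
Set SMB = MC: 162.80 - 1.54Q = 27.31 + 3.13Q → Q* = 29.0128.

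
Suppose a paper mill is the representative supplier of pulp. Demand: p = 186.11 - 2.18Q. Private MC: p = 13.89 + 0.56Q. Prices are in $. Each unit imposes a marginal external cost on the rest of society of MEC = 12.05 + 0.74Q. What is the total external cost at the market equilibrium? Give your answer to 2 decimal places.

$2219.12

Market equilibrium (private): 13.89 + 0.56Q = 186.11 - 2.18Q → Q_m = 62.8540.
Total external cost = ∫₀^{Q_m} (12.05 + 0.74Q) dQ = 12.05×62.8540 + ½×0.74×62.8540² = 2219.1221.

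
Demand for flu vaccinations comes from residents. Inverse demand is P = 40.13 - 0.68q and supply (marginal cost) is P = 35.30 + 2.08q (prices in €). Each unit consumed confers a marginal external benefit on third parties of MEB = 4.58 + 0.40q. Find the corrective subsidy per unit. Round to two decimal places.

Social marginal benefit = demand + MEB = 44.71 - 0.28q.
Set SMB = MC: 44.71 - 0.28q = 35.30 + 2.08q → q* = 3.9873.
The Pigouvian subsidy equals MEB at q*: 4.58 + 0.40×3.9873 = 6.1749.

subsidy = €6.17 per unit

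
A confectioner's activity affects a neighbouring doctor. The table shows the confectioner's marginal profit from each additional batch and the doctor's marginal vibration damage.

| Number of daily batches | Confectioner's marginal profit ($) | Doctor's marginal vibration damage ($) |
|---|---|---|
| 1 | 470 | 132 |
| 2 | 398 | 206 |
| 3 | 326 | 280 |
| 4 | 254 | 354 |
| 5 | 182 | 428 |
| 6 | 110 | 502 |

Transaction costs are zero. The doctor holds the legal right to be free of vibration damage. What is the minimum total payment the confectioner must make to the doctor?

Efficient level: marginal profit ≥ marginal vibration damage through level 3, so k* = 3.
With the doctor holding the right, the confectioner must at least compensate total damage at k*: 132 + 206 + 280 = 618.

$618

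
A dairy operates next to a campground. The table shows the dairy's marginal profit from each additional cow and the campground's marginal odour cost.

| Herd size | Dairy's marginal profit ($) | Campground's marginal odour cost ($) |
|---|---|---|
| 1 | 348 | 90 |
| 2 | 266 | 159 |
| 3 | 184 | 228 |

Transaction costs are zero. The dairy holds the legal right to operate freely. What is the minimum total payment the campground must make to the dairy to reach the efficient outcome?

$184

Left alone the dairy would choose level 3 (marginal profit stays positive).
Efficient level: k* = 2 (marginal profit ≥ marginal odour cost through 2).
The campground must at least cover the dairy's forgone profit from cutting 3→2: 184 = 184.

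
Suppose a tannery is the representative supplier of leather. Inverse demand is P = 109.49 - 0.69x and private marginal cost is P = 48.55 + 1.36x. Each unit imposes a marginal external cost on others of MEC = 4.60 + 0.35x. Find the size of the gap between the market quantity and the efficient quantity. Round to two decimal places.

6.25 units

Market equilibrium (private): 48.55 + 1.36x = 109.49 - 0.69x → x_m = 29.7268.
Social marginal cost = private MC + MEC = 53.15 + 1.71x.
Set SMC = demand: 53.15 + 1.71x = 109.49 - 0.69x → x* = 23.4750.
Gap = |29.7268 − 23.4750| = 6.2518.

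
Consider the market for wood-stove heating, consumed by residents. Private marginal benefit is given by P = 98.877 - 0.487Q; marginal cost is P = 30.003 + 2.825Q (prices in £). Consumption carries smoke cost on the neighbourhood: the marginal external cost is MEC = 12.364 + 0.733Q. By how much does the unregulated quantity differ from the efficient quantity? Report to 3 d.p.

6.825 units

Market equilibrium (private): 30.003 + 2.825Q = 98.877 - 0.487Q → Q_m = 20.7953.
Social marginal benefit = demand − MEC = 86.513 - 1.220Q.
Set SMB = MC: 86.513 - 1.220Q = 30.003 + 2.825Q → Q* = 13.9703.
Gap = |20.7953 − 13.9703| = 6.8250.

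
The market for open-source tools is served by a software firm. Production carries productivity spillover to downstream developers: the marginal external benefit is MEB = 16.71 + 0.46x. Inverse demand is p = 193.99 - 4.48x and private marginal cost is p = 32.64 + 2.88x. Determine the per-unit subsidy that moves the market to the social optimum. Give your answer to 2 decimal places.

subsidy = 28.58 per unit

Social marginal cost = private MC − MEB = 15.93 + 2.42x.
Set SMC = demand: 15.93 + 2.42x = 193.99 - 4.48x → x* = 25.8058.
The Pigouvian subsidy equals MEB at x*: 16.71 + 0.46×25.8058 = 28.5807.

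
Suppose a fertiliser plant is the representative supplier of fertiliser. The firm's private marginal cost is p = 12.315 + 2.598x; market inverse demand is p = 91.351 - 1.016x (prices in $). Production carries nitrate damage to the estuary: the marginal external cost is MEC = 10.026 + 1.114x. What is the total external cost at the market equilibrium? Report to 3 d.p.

Market equilibrium (private): 12.315 + 2.598x = 91.351 - 1.016x → x_m = 21.8694.
Total external cost = ∫₀^{x_m} (10.026 + 1.114x) dx = 10.026×21.8694 + ½×1.114×21.8694² = 485.6594.

$485.659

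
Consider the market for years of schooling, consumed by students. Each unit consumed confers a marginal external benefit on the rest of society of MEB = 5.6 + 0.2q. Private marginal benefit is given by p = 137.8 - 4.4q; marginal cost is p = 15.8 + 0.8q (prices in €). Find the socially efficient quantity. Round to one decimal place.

Social marginal benefit = demand + MEB = 143.4 - 4.2q.
Set SMB = MC: 143.4 - 4.2q = 15.8 + 0.8q → q* = 25.5200.

q* = 25.5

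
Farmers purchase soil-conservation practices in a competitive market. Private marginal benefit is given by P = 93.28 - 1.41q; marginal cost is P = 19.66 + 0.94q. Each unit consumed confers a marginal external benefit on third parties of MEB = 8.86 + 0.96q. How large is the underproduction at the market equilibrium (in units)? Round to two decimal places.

28.01 units

Market equilibrium (private): 19.66 + 0.94q = 93.28 - 1.41q → q_m = 31.3277.
Social marginal benefit = demand + MEB = 102.14 - 0.45q.
Set SMB = MC: 102.14 - 0.45q = 19.66 + 0.94q → q* = 59.3381.
Gap = |31.3277 − 59.3381| = 28.0104.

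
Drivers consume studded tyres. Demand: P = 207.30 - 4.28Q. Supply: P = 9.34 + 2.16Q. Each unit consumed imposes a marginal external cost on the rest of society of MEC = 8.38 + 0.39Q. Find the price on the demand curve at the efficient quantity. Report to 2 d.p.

P = 88.50

Social marginal benefit = demand − MEC = 198.92 - 4.67Q.
Set SMB = MC: 198.92 - 4.67Q = 9.34 + 2.16Q → Q* = 27.7570.
Consumer price on the demand curve at Q*: 207.30 − 4.28×27.7570 = 88.5000.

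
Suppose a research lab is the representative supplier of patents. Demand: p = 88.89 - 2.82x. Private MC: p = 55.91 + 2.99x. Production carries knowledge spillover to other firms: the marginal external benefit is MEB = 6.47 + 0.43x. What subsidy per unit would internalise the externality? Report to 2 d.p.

subsidy = 9.62 per unit

Social marginal cost = private MC − MEB = 49.44 + 2.56x.
Set SMC = demand: 49.44 + 2.56x = 88.89 - 2.82x → x* = 7.3327.
The Pigouvian subsidy equals MEB at x*: 6.47 + 0.43×7.3327 = 9.6231.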